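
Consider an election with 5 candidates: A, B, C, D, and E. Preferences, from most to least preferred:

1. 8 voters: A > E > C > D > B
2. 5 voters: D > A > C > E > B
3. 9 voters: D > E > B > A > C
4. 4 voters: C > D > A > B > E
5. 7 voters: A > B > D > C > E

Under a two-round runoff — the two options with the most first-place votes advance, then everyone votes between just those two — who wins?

D

Round 1 first-place votes: A 15, B 0, C 4, D 14, E 0.
A and D advance.
Runoff: A is preferred to D by 15 voters; D by 18.
D wins the runoff.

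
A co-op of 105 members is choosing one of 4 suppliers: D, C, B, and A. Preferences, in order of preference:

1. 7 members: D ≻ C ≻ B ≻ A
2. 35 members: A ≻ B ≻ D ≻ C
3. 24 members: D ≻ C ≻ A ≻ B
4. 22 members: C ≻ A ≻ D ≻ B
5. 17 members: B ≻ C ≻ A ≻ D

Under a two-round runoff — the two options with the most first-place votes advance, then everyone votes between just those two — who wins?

A

Round 1 first-place votes: D 31, C 22, B 17, A 35.
A and D advance.
Runoff: A is preferred to D by 74 voters; D by 31.
A wins the runoff.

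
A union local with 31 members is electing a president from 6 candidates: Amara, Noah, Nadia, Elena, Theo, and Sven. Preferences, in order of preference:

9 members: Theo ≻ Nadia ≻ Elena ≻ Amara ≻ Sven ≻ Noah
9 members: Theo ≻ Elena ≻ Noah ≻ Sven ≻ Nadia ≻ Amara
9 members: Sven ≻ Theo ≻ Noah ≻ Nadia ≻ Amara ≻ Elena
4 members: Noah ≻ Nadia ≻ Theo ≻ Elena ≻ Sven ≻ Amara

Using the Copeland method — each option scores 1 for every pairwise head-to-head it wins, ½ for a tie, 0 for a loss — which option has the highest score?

Theo

Amara: loses to Noah, Nadia, Elena, Theo, and Sven → score 0.
Noah: beats Amara and Nadia; loses to Elena, Theo, and Sven → score 2.
Nadia: beats Amara and Elena; loses to Noah, Theo, and Sven → score 2.
Elena: beats Amara, Noah, and Sven; loses to Nadia and Theo → score 3.
Theo: beats Amara, Noah, Nadia, Elena, and Sven → score 5.
Sven: beats Amara, Noah, and Nadia; loses to Elena and Theo → score 3.
Theo has the best pairwise record.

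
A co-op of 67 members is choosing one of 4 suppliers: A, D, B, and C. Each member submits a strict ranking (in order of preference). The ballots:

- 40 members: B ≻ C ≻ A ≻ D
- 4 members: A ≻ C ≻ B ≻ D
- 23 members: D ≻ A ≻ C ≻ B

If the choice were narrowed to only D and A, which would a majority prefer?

Voters preferring D to A: 23; preferring A to D: 44.
A wins the head-to-head.

A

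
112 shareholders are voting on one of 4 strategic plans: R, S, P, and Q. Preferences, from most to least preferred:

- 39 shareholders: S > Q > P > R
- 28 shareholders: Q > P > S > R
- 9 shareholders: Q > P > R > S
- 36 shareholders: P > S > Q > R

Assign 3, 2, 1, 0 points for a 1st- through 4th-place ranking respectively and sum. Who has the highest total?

Q

R: 39·0 + 28·0 + 9·1 + 36·0 = 9
S: 39·3 + 28·1 + 9·0 + 36·2 = 217
P: 39·1 + 28·2 + 9·2 + 36·3 = 221
Q: 39·2 + 28·3 + 9·3 + 36·1 = 225
Q has the highest Borda score (225).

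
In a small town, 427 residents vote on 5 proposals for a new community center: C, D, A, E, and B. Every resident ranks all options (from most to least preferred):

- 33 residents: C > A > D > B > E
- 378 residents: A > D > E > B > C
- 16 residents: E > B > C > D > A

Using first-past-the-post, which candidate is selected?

A

First-place votes: C 33, D 0, A 378, E 16, B 0.
A has the most first-place votes.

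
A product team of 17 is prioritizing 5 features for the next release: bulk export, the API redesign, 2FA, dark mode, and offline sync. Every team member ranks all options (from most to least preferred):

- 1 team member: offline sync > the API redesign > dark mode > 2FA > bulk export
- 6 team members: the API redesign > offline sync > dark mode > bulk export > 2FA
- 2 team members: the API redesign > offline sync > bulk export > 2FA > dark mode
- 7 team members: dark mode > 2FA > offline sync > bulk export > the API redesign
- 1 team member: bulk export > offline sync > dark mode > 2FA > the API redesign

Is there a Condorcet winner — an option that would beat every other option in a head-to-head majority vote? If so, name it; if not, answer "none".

offline sync vs bulk export: 16–1 for offline sync.
offline sync vs the API redesign: 9–8 for offline sync.
offline sync vs 2FA: 10–7 for offline sync.
offline sync vs dark mode: 10–7 for offline sync.
offline sync beats every other option head-to-head.

offline sync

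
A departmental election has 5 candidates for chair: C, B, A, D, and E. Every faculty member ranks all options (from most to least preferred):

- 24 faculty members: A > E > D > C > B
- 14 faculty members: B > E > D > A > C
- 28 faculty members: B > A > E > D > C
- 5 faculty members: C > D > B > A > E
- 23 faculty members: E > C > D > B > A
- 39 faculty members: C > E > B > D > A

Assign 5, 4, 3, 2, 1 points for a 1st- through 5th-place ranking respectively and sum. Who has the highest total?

C: 24·2 + 14·1 + 28·1 + 5·5 + 23·4 + 39·5 = 402
B: 24·1 + 14·5 + 28·5 + 5·3 + 23·2 + 39·3 = 412
A: 24·5 + 14·2 + 28·4 + 5·2 + 23·1 + 39·1 = 332
D: 24·3 + 14·3 + 28·2 + 5·4 + 23·3 + 39·2 = 337
E: 24·4 + 14·4 + 28·3 + 5·1 + 23·5 + 39·4 = 512
E has the highest Borda score (512).

E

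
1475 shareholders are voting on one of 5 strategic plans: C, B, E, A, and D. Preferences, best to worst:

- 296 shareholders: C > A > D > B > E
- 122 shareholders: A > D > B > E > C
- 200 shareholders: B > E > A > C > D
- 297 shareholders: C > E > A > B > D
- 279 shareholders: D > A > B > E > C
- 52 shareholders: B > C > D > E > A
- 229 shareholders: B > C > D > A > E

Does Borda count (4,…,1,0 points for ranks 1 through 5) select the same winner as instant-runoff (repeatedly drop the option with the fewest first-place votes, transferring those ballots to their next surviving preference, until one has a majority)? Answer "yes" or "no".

Borda — scores: C 3415, B 3319, E 1944, A 3436, D 2636. Winner: A.
Instant-runoff — R1 C 593, B 481, E 0, A 122, D 279 (E out); R2 C 593, B 481, A 122, D 279 (A out); R3 C 593, B 481, D 401 (D out); R4 C 593, B 882 (B winner). Winner: B.
The two methods disagree.

no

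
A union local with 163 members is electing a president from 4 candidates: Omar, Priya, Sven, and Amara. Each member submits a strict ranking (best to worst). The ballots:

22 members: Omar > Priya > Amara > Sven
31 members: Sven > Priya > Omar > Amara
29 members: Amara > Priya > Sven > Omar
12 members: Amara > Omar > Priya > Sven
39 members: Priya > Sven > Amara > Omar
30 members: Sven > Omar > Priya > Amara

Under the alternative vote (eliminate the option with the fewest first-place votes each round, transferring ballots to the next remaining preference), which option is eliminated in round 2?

Round 1: Omar 22, Priya 39, Sven 61, Amara 41. Eliminate Omar.
Round 2: Priya 61, Sven 61, Amara 41. Eliminate Amara.

Amara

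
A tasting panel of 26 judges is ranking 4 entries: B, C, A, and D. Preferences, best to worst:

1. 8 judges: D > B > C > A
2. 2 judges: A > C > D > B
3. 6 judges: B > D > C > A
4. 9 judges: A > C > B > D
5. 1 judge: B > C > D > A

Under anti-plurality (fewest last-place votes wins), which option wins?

Last-place votes: B 2, C 0, A 15, D 9.
C is ranked last by the fewest voters, so C wins.

C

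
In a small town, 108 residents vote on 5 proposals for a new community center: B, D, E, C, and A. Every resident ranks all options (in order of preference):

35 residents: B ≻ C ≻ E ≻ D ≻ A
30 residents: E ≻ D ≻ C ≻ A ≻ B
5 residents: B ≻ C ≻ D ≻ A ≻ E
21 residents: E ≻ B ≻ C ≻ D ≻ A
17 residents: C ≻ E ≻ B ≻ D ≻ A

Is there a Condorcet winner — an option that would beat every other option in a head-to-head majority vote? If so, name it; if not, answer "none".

none

Checking pairwise contests:
E beats B 68–40.
B beats D 78–30.
C beats E 57–51.
B beats C 61–47.
B beats A 78–30.
Every option loses at least one head-to-head, so there is no Condorcet winner.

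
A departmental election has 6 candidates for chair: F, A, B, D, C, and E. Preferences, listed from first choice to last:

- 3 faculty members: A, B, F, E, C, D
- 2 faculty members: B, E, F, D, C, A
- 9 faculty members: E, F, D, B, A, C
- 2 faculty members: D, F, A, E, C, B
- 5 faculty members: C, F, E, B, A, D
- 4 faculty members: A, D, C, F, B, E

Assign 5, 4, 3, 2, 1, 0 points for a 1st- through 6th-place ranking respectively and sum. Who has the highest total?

F

F: 3·3 + 2·3 + 9·4 + 2·4 + 5·4 + 4·2 = 87
A: 3·5 + 2·0 + 9·1 + 2·3 + 5·1 + 4·5 = 55
B: 3·4 + 2·5 + 9·2 + 2·0 + 5·2 + 4·1 = 54
D: 3·0 + 2·2 + 9·3 + 2·5 + 5·0 + 4·4 = 57
C: 3·1 + 2·1 + 9·0 + 2·1 + 5·5 + 4·3 = 44
E: 3·2 + 2·4 + 9·5 + 2·2 + 5·3 + 4·0 = 78
F has the highest Borda score (87).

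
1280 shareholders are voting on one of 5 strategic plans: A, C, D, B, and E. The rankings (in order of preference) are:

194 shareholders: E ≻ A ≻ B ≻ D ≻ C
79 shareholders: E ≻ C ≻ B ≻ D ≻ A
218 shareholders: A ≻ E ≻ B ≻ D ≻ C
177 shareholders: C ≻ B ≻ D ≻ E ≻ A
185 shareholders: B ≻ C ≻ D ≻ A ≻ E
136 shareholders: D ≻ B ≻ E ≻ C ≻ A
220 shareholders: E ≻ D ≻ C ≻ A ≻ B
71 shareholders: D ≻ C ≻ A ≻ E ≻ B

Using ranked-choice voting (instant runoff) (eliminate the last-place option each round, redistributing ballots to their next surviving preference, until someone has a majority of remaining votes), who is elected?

E

Round 1: A 218, C 177, D 207, B 185, E 493. Eliminate C.
Round 2: A 218, D 207, B 362, E 493. Eliminate D.
Round 3: A 289, B 498, E 493. Eliminate A.
Round 4: B 498, E 782. E has a majority.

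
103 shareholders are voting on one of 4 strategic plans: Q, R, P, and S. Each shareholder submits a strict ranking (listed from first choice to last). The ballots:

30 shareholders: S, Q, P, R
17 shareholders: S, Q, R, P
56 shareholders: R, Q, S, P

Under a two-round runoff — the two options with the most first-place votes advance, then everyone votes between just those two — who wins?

Round 1 first-place votes: Q 0, R 56, P 0, S 47.
R and S advance.
Runoff: R is preferred to S by 56 voters; S by 47.
R wins the runoff.

R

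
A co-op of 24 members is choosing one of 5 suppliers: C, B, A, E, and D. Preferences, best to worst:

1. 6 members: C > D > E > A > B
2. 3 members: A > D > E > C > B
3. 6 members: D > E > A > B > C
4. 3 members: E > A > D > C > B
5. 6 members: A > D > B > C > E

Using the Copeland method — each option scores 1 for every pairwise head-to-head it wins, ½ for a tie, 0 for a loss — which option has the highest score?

C: ties B and E; loses to A and D → score 1.
B: ties C; loses to A, E, and D → score 0.5.
A: beats C and B; ties D; loses to E → score 2.5.
E: beats B and A; ties C; loses to D → score 2.5.
D: beats C, B, and E; ties A → score 3.5.
D has the best pairwise record.

D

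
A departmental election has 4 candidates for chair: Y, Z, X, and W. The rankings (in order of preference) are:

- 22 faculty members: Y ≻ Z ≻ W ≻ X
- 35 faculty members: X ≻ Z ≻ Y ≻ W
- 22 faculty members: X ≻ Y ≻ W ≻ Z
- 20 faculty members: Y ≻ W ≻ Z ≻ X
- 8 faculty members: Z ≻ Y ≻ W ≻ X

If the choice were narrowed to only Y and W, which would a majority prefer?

Voters preferring Y to W: 107; preferring W to Y: 0.
Y wins the head-to-head.

Y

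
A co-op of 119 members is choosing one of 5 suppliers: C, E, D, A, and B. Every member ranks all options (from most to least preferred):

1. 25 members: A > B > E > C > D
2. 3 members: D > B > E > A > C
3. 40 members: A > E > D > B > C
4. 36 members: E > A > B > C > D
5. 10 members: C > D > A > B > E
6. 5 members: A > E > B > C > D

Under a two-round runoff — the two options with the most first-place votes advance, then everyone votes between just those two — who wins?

Round 1 first-place votes: C 10, E 36, D 3, A 70, B 0.
A and E advance.
Runoff: A is preferred to E by 80 voters; E by 39.
A wins the runoff.

A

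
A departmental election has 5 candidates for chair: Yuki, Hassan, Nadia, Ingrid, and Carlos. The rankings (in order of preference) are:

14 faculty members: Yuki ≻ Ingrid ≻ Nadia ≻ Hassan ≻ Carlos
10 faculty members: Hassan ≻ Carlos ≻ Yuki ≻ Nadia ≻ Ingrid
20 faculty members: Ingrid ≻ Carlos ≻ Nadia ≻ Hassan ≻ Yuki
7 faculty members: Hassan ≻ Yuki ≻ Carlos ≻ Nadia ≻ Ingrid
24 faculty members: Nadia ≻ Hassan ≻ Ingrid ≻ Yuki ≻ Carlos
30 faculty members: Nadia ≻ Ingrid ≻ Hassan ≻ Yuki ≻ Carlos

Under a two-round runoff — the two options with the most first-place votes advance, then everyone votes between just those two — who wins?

Nadia

Round 1 first-place votes: Yuki 14, Hassan 17, Nadia 54, Ingrid 20, Carlos 0.
Nadia and Ingrid advance.
Runoff: Nadia is preferred to Ingrid by 71 voters; Ingrid by 34.
Nadia wins the runoff.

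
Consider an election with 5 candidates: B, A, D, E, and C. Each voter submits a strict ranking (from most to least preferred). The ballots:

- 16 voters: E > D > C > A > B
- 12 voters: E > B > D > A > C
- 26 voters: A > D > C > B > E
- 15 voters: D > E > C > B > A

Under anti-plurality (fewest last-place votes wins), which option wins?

Last-place votes: B 16, A 15, D 0, E 26, C 12.
D is ranked last by the fewest voters, so D wins.

D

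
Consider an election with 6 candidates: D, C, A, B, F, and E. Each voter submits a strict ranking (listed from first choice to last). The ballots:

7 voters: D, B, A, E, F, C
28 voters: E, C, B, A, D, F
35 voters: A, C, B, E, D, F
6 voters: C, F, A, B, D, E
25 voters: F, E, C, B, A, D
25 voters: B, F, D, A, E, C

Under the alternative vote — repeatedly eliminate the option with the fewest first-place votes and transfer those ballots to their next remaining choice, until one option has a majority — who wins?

Round 1: D 7, C 6, A 35, B 25, F 25, E 28. Eliminate C.
Round 2: D 7, A 35, B 25, F 31, E 28. Eliminate D.
Round 3: A 35, B 32, F 31, E 28. Eliminate E.
Round 4: A 35, B 60, F 31. Eliminate F.
Round 5: A 41, B 85. B has a majority.

B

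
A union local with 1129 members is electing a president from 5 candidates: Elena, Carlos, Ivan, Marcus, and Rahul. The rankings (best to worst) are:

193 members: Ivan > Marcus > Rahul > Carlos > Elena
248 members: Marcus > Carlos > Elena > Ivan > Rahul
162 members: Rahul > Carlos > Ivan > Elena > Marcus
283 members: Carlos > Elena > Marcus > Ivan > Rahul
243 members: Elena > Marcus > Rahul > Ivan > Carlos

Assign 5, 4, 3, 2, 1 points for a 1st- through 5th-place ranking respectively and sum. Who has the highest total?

Marcus

Elena: 193·1 + 248·3 + 162·2 + 283·4 + 243·5 = 3608
Carlos: 193·2 + 248·4 + 162·4 + 283·5 + 243·1 = 3684
Ivan: 193·5 + 248·2 + 162·3 + 283·2 + 243·2 = 2999
Marcus: 193·4 + 248·5 + 162·1 + 283·3 + 243·4 = 3995
Rahul: 193·3 + 248·1 + 162·5 + 283·1 + 243·3 = 2649
Marcus has the highest Borda score (3995).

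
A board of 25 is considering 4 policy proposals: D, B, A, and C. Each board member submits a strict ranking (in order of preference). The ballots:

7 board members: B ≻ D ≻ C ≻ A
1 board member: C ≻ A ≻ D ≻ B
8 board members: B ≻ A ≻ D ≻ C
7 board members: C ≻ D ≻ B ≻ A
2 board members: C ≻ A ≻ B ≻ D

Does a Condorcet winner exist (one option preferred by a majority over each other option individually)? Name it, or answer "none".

B vs D: 17–8 for B.
B vs A: 22–3 for B.
B vs C: 15–10 for B.
B beats every other option head-to-head.

B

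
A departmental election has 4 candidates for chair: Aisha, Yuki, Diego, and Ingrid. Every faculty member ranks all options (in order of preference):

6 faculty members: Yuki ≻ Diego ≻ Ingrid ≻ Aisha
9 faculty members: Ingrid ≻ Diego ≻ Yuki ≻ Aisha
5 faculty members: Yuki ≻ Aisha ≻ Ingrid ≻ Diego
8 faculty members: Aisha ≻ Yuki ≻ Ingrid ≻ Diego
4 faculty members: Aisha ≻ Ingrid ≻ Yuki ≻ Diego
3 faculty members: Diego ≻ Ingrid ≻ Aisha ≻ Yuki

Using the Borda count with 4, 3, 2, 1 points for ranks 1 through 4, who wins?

Aisha: 6·1 + 9·1 + 5·3 + 8·4 + 4·4 + 3·2 = 84
Yuki: 6·4 + 9·2 + 5·4 + 8·3 + 4·2 + 3·1 = 97
Diego: 6·3 + 9·3 + 5·1 + 8·1 + 4·1 + 3·4 = 74
Ingrid: 6·2 + 9·4 + 5·2 + 8·2 + 4·3 + 3·3 = 95
Yuki has the highest Borda score (97).

Yuki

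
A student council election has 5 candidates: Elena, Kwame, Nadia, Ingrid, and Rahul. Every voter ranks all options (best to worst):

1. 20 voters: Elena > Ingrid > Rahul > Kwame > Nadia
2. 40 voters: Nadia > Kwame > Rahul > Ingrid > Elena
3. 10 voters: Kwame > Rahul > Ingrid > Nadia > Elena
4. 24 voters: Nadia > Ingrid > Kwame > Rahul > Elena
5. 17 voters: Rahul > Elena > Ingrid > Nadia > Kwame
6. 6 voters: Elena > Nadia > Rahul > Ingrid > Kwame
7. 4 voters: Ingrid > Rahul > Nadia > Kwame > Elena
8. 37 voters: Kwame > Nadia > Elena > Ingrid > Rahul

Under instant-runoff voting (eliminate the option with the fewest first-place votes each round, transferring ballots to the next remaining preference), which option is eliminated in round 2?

Round 1: Elena 26, Kwame 47, Nadia 64, Ingrid 4, Rahul 17. Eliminate Ingrid.
Round 2: Elena 26, Kwame 47, Nadia 64, Rahul 21. Eliminate Rahul.

Rahul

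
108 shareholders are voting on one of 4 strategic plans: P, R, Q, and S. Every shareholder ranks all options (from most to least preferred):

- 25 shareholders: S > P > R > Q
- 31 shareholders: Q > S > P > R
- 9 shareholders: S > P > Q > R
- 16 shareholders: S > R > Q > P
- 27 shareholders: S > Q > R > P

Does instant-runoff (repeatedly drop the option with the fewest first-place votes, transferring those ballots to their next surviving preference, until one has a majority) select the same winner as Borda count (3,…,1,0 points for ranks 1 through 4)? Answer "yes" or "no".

Instant-runoff — R1 P 0, R 0, Q 31, S 77 (S winner). Winner: S.
Borda — scores: P 99, R 84, Q 172, S 293. Winner: S.
The two methods agree.

yes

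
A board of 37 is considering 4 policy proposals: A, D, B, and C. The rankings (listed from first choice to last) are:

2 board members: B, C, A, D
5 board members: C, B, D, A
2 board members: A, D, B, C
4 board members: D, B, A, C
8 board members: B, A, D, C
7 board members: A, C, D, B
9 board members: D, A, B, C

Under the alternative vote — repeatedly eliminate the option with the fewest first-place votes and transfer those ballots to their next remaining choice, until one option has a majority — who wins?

D

Round 1: A 9, D 13, B 10, C 5. Eliminate C.
Round 2: A 9, D 13, B 15. Eliminate A.
Round 3: D 22, B 15. D has a majority.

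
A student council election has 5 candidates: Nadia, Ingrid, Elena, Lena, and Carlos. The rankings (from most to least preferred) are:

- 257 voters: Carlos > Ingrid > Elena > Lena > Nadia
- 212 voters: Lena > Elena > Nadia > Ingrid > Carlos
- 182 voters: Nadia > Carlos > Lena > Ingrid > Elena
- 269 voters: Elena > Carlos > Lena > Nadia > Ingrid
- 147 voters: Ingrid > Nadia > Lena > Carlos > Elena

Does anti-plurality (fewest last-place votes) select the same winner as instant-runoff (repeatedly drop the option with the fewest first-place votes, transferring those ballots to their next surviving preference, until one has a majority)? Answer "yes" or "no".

Anti-plurality — last-place votes: Nadia 257, Ingrid 269, Elena 329, Lena 0, Carlos 212. Winner: Lena.
Instant-runoff — R1 Nadia 182, Ingrid 147, Elena 269, Lena 212, Carlos 257 (Ingrid out); R2 Nadia 329, Elena 269, Lena 212, Carlos 257 (Lena out); R3 Nadia 329, Elena 481, Carlos 257 (Carlos out); R4 Nadia 329, Elena 738 (Elena winner). Winner: Elena.
The two methods disagree.

no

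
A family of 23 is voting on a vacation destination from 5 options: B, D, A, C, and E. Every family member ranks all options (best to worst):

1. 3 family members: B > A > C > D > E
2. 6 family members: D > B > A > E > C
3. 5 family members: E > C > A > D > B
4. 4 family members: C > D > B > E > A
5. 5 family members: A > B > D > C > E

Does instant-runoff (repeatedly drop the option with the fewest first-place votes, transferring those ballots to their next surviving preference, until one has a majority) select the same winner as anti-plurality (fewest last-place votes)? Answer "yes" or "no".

Instant-runoff — R1 B 3, D 6, A 5, C 4, E 5 (B out); R2 D 6, A 8, C 4, E 5 (C out); R3 D 10, A 8, E 5 (E out); R4 D 10, A 13 (A winner). Winner: A.
Anti-plurality — last-place votes: B 5, D 0, A 4, C 6, E 8. Winner: D.
The two methods disagree.

no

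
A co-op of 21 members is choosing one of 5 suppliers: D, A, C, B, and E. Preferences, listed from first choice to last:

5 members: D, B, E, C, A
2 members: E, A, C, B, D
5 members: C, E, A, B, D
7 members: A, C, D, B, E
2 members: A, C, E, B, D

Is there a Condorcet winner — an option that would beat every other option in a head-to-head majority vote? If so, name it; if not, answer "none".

none

Checking pairwise contests:
A beats D 16–5.
E beats A 12–9.
A beats C 11–10.
D beats B 12–9.
D beats E 12–9.
Every option loses at least one head-to-head, so there is no Condorcet winner.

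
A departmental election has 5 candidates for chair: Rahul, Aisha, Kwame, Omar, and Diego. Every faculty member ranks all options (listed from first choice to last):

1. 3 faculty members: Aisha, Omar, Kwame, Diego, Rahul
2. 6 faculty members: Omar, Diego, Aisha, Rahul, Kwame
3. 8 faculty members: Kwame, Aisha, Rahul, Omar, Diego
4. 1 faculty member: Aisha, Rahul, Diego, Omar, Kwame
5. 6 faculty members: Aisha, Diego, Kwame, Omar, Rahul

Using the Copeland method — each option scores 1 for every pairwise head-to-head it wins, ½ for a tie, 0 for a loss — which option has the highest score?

Aisha

Rahul: loses to Aisha, Kwame, Omar, and Diego → score 0.
Aisha: beats Rahul, Kwame, Omar, and Diego → score 4.
Kwame: beats Rahul and Omar; loses to Aisha and Diego → score 2.
Omar: beats Rahul and Diego; loses to Aisha and Kwame → score 2.
Diego: beats Rahul and Kwame; loses to Aisha and Omar → score 2.
Aisha has the best pairwise record.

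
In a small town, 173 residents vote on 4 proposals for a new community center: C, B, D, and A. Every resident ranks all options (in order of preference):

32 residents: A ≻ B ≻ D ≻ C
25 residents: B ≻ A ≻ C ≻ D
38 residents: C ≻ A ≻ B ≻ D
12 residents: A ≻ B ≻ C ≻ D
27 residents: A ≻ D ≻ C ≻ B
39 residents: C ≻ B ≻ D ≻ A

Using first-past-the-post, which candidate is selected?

First-place votes: C 77, B 25, D 0, A 71.
C has the most first-place votes.

C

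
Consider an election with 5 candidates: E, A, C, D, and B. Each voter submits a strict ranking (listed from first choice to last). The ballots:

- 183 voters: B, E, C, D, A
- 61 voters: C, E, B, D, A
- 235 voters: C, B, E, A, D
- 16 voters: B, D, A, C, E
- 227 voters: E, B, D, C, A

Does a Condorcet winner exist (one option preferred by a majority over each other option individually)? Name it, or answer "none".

B vs E: 434–288 for B.
B vs A: 722–0 for B.
B vs C: 426–296 for B.
B vs D: 722–0 for B.
B beats every other option head-to-head.

B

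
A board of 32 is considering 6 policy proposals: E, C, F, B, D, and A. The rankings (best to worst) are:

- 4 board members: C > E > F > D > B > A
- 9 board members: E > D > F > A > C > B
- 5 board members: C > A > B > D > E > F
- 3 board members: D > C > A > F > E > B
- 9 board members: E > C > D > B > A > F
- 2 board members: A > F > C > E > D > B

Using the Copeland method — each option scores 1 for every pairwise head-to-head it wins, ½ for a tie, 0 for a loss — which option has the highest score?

E

E: beats C, F, B, D, and A → score 5.
C: beats F, B, D, and A; loses to E → score 4.
F: beats B; loses to E, C, D, and A → score 1.
B: loses to E, C, F, D, and A → score 0.
D: beats F, B, and A; loses to E and C → score 3.
A: beats F and B; loses to E, C, and D → score 2.
E has the best pairwise record.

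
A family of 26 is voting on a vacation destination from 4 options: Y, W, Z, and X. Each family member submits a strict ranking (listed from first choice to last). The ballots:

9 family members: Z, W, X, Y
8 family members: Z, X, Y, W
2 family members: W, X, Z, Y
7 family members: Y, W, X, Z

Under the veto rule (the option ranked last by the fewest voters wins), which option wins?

X

Last-place votes: Y 11, W 8, Z 7, X 0.
X is ranked last by the fewest voters, so X wins.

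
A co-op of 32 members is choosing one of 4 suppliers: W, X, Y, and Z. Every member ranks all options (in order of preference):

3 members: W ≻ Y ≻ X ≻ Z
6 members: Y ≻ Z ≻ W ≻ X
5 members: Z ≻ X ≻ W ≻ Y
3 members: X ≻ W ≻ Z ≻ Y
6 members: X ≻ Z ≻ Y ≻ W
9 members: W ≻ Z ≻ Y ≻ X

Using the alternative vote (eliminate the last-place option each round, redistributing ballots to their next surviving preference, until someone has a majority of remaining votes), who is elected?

W

Round 1: W 12, X 9, Y 6, Z 5. Eliminate Z.
Round 2: W 12, X 14, Y 6. Eliminate Y.
Round 3: W 18, X 14. W has a majority.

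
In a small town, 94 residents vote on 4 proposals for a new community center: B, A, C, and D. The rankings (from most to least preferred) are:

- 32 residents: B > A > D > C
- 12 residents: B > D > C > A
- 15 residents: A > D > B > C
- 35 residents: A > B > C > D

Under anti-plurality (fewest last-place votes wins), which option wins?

B

Last-place votes: B 0, A 12, C 47, D 35.
B is ranked last by the fewest voters, so B wins.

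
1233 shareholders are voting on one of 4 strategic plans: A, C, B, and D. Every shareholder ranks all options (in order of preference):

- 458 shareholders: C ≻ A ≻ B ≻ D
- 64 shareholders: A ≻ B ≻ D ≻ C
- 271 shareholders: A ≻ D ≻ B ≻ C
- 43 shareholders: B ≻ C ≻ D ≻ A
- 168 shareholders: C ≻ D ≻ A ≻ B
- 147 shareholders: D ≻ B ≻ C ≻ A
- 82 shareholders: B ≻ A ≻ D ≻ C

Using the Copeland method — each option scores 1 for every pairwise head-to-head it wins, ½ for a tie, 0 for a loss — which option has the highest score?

C

A: beats B and D; loses to C → score 2.
C: beats A, B, and D → score 3.
B: beats D; loses to A and C → score 1.
D: loses to A, C, and B → score 0.
C has the best pairwise record.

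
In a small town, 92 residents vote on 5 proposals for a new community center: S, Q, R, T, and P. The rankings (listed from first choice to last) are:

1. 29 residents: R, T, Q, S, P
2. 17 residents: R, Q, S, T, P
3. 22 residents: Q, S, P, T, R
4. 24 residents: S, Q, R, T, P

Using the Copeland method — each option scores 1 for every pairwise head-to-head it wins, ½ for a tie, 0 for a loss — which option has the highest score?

Q

S: beats T and P; ties R; loses to Q → score 2.5.
Q: beats S, T, and P; ties R → score 3.5.
R: beats T and P; ties S and Q → score 3.
T: beats P; loses to S, Q, and R → score 1.
P: loses to S, Q, R, and T → score 0.
Q has the best pairwise record.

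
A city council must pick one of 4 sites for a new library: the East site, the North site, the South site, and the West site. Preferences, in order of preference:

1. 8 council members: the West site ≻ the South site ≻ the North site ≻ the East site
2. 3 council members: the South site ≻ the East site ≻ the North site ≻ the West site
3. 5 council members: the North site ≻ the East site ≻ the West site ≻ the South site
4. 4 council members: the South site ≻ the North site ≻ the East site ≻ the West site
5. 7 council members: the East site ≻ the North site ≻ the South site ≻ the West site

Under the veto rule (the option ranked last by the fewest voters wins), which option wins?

the North site

Last-place votes: the East site 8, the North site 0, the South site 5, the West site 14.
the North site is ranked last by the fewest voters, so the North site wins.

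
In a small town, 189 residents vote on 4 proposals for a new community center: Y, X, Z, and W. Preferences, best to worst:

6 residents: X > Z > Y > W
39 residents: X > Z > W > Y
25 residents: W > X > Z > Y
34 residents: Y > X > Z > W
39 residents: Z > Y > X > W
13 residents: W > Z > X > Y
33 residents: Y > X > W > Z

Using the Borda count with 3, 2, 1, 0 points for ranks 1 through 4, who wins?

Y: 6·1 + 39·0 + 25·0 + 34·3 + 39·2 + 13·0 + 33·3 = 285
X: 6·3 + 39·3 + 25·2 + 34·2 + 39·1 + 13·1 + 33·2 = 371
Z: 6·2 + 39·2 + 25·1 + 34·1 + 39·3 + 13·2 + 33·0 = 292
W: 6·0 + 39·1 + 25·3 + 34·0 + 39·0 + 13·3 + 33·1 = 186
X has the highest Borda score (371).

X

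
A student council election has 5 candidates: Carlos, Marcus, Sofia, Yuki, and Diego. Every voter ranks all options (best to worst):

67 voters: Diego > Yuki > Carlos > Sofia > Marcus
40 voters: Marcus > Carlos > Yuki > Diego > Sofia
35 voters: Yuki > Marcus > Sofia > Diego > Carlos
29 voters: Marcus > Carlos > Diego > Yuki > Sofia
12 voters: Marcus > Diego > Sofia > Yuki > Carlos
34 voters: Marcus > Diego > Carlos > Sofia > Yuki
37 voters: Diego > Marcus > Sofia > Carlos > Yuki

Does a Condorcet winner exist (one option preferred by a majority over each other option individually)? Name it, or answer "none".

Marcus vs Carlos: 187–67 for Marcus.
Marcus vs Sofia: 187–67 for Marcus.
Marcus vs Yuki: 152–102 for Marcus.
Marcus vs Diego: 150–104 for Marcus.
Marcus beats every other option head-to-head.

Marcus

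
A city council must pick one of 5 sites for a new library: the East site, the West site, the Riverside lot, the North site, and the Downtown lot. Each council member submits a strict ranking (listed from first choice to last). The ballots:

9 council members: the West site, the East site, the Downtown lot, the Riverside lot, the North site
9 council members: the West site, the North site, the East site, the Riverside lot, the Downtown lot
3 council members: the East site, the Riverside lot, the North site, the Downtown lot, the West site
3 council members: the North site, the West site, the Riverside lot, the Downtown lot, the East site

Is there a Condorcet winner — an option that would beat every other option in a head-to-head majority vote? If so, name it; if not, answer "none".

the West site

the West site vs the East site: 21–3 for the West site.
the West site vs the Riverside lot: 21–3 for the West site.
the West site vs the North site: 18–6 for the West site.
the West site vs the Downtown lot: 21–3 for the West site.
the West site beats every other option head-to-head.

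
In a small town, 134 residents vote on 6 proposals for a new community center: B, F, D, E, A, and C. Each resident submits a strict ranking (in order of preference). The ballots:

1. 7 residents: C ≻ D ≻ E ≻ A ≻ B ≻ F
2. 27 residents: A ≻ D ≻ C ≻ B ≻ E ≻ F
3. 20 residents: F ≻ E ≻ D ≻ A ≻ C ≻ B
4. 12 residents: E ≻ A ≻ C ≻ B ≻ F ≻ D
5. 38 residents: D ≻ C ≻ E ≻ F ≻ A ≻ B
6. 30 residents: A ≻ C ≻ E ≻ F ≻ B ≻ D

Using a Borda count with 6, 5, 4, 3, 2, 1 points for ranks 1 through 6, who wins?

C

B: 7·2 + 27·3 + 20·1 + 12·3 + 38·1 + 30·2 = 249
F: 7·1 + 27·1 + 20·6 + 12·2 + 38·3 + 30·3 = 382
D: 7·5 + 27·5 + 20·4 + 12·1 + 38·6 + 30·1 = 520
E: 7·4 + 27·2 + 20·5 + 12·6 + 38·4 + 30·4 = 526
A: 7·3 + 27·6 + 20·3 + 12·5 + 38·2 + 30·6 = 559
C: 7·6 + 27·4 + 20·2 + 12·4 + 38·5 + 30·5 = 578
C has the highest Borda score (578).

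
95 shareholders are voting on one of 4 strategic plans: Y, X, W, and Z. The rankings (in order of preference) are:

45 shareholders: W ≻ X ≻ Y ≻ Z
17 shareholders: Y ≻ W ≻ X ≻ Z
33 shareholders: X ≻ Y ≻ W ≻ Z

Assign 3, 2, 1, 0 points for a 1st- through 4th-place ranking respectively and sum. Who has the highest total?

Y: 45·1 + 17·3 + 33·2 = 162
X: 45·2 + 17·1 + 33·3 = 206
W: 45·3 + 17·2 + 33·1 = 202
Z: 45·0 + 17·0 + 33·0 = 0
X has the highest Borda score (206).

X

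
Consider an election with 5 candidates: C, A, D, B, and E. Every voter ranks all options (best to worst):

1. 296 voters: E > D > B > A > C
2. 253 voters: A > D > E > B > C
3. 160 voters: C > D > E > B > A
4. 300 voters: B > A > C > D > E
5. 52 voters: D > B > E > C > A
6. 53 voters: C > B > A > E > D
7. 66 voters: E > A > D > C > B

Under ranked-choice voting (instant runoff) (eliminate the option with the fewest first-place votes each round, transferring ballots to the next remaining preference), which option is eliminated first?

Round 1: C 213, A 253, D 52, B 300, E 362. Eliminate D.

D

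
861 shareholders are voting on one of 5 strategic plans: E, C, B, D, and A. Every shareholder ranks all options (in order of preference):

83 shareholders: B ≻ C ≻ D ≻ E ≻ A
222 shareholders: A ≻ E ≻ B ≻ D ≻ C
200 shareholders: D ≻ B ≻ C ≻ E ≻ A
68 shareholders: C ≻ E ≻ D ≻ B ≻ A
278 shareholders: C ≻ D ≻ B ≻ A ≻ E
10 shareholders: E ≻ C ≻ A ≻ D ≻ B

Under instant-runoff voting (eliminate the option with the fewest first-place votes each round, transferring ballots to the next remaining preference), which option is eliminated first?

E

Round 1: E 10, C 346, B 83, D 200, A 222. Eliminate E.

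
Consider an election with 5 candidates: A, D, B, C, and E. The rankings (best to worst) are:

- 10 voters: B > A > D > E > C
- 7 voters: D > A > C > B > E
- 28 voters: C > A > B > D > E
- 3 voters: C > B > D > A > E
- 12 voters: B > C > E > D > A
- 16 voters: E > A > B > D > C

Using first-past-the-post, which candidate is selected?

First-place votes: A 0, D 7, B 22, C 31, E 16.
C has the most first-place votes.

C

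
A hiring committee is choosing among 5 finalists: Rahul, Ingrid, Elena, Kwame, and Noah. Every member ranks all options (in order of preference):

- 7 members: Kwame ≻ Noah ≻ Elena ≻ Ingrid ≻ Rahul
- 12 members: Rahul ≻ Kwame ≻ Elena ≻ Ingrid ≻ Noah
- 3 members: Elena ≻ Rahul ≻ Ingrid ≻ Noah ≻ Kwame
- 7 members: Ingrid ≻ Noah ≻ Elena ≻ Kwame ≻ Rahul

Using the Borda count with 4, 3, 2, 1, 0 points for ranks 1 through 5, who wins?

Rahul: 7·0 + 12·4 + 3·3 + 7·0 = 57
Ingrid: 7·1 + 12·1 + 3·2 + 7·4 = 53
Elena: 7·2 + 12·2 + 3·4 + 7·2 = 64
Kwame: 7·4 + 12·3 + 3·0 + 7·1 = 71
Noah: 7·3 + 12·0 + 3·1 + 7·3 = 45
Kwame has the highest Borda score (71).

Kwame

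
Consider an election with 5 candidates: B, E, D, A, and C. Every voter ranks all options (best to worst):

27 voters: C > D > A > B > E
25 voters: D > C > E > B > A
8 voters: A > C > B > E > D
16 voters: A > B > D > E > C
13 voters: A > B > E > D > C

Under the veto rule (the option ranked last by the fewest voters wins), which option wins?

Last-place votes: B 0, E 27, D 8, A 25, C 29.
B is ranked last by the fewest voters, so B wins.

B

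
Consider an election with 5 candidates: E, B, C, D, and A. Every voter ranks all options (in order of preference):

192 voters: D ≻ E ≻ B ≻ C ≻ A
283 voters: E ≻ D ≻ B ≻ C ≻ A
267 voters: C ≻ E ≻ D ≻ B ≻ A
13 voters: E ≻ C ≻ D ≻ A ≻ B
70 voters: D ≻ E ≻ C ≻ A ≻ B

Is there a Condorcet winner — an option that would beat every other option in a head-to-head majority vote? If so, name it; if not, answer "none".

E

E vs B: 825–0 for E.
E vs C: 558–267 for E.
E vs D: 563–262 for E.
E vs A: 825–0 for E.
E beats every other option head-to-head.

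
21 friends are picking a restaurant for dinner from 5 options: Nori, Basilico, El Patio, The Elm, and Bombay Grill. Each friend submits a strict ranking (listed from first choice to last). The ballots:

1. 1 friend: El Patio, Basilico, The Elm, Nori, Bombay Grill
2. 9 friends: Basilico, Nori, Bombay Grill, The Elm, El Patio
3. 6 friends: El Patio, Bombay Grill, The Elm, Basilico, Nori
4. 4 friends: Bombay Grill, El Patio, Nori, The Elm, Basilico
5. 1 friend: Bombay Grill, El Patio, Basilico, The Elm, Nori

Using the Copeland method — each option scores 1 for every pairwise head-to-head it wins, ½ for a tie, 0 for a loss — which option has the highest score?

Bombay Grill

Nori: beats The Elm; loses to Basilico, El Patio, and Bombay Grill → score 1.
Basilico: beats Nori and The Elm; loses to El Patio and Bombay Grill → score 2.
El Patio: beats Nori, Basilico, and The Elm; loses to Bombay Grill → score 3.
The Elm: loses to Nori, Basilico, El Patio, and Bombay Grill → score 0.
Bombay Grill: beats Nori, Basilico, El Patio, and The Elm → score 4.
Bombay Grill has the best pairwise record.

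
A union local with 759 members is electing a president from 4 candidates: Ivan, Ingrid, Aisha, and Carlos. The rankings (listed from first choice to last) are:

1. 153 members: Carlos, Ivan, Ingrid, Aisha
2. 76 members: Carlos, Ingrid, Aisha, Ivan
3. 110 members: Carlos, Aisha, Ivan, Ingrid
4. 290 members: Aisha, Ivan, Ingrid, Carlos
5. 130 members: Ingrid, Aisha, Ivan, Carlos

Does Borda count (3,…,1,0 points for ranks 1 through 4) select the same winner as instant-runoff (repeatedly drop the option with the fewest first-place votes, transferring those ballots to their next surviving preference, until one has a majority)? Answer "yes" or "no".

yes

Borda — scores: Ivan 1126, Ingrid 985, Aisha 1426, Carlos 1017. Winner: Aisha.
Instant-runoff — R1 Ivan 0, Ingrid 130, Aisha 290, Carlos 339 (Ivan out); R2 Ingrid 130, Aisha 290, Carlos 339 (Ingrid out); R3 Aisha 420, Carlos 339 (Aisha winner). Winner: Aisha.
The two methods agree.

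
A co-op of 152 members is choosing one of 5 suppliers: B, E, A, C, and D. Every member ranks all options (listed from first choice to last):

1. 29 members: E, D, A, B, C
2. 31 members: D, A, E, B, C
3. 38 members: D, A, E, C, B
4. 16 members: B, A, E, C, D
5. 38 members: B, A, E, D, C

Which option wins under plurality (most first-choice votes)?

D

First-place votes: B 54, E 29, A 0, C 0, D 69.
D has the most first-place votes.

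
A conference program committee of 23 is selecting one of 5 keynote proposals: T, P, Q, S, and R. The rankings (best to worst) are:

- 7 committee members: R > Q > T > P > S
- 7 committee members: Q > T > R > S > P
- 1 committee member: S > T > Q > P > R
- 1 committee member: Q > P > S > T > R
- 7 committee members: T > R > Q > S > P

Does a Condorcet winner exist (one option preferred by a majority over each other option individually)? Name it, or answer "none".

none

Checking pairwise contests:
Q beats T 15–8.
T beats P 22–1.
R beats Q 14–9.
T beats S 21–2.
T beats R 16–7.
Every option loses at least one head-to-head, so there is no Condorcet winner.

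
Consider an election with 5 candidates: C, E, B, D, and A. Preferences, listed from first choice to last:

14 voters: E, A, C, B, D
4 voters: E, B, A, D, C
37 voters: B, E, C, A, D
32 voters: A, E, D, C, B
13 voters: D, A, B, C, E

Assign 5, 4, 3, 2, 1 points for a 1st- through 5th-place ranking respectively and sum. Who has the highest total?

E

C: 14·3 + 4·1 + 37·3 + 32·2 + 13·2 = 247
E: 14·5 + 4·5 + 37·4 + 32·4 + 13·1 = 379
B: 14·2 + 4·4 + 37·5 + 32·1 + 13·3 = 300
D: 14·1 + 4·2 + 37·1 + 32·3 + 13·5 = 220
A: 14·4 + 4·3 + 37·2 + 32·5 + 13·4 = 354
E has the highest Borda score (379).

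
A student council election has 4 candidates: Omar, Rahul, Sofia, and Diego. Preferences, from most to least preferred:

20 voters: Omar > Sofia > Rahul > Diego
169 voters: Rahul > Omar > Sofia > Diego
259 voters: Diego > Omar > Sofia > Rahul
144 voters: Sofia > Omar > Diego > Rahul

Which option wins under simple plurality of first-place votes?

First-place votes: Omar 20, Rahul 169, Sofia 144, Diego 259.
Diego has the most first-place votes.

Diego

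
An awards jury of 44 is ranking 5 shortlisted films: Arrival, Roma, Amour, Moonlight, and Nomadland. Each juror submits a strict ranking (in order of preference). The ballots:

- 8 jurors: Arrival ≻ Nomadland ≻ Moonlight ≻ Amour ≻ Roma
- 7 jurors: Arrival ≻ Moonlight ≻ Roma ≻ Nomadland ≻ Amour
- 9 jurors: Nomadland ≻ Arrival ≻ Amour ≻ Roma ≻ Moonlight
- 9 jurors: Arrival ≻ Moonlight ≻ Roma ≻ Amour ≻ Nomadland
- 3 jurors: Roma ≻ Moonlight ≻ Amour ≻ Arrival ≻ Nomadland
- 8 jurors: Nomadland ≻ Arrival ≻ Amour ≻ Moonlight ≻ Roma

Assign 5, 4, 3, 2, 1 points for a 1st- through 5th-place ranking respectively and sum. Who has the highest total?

Arrival: 8·5 + 7·5 + 9·4 + 9·5 + 3·2 + 8·4 = 194
Roma: 8·1 + 7·3 + 9·2 + 9·3 + 3·5 + 8·1 = 97
Amour: 8·2 + 7·1 + 9·3 + 9·2 + 3·3 + 8·3 = 101
Moonlight: 8·3 + 7·4 + 9·1 + 9·4 + 3·4 + 8·2 = 125
Nomadland: 8·4 + 7·2 + 9·5 + 9·1 + 3·1 + 8·5 = 143
Arrival has the highest Borda score (194).

Arrival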